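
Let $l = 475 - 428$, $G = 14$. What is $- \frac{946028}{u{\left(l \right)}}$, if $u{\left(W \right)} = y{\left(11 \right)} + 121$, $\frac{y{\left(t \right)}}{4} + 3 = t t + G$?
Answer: $- \frac{946028}{649} \approx -1457.7$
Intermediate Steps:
$l = 47$
$y{\left(t \right)} = 44 + 4 t^{2}$ ($y{\left(t \right)} = -12 + 4 \left(t t + 14\right) = -12 + 4 \left(t^{2} + 14\right) = -12 + 4 \left(14 + t^{2}\right) = -12 + \left(56 + 4 t^{2}\right) = 44 + 4 t^{2}$)
$u{\left(W \right)} = 649$ ($u{\left(W \right)} = \left(44 + 4 \cdot 11^{2}\right) + 121 = \left(44 + 4 \cdot 121\right) + 121 = \left(44 + 484\right) + 121 = 528 + 121 = 649$)
$- \frac{946028}{u{\left(l \right)}} = - \frac{946028}{649}$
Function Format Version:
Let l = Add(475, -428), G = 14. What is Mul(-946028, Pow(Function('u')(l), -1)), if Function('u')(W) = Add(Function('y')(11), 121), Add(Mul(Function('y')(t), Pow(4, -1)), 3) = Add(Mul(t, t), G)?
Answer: Rational(-946028, 649) ≈ -1457.7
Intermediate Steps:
l = 47
Function('y')(t) = Add(44, Mul(4, Pow(t, 2))) (Function('y')(t) = Add(-12, Mul(4, Add(Mul(t, t), 14))) = Add(-12, Mul(4, Add(Pow(t, 2), 14))) = Add(-12, Mul(4, Add(14, Pow(t, 2)))) = Add(-12, Add(56, Mul(4, Pow(t, 2)))) = Add(44, Mul(4, Pow(t, 2))))
Function('u')(W) = 649 (Function('u')(W) = Add(Add(44, Mul(4, Pow(11, 2))), 121) = Add(Add(44, Mul(4, 121)), 121) = Add(Add(44, 484), 121) = Add(528, 121) = 649)
Mul(-946028, Pow(Function('u')(l), -1)) = Mul(-946028, Pow(649, -1)) = Mul(-946028, Rational(1, 649)) = Rational(-946028, 649)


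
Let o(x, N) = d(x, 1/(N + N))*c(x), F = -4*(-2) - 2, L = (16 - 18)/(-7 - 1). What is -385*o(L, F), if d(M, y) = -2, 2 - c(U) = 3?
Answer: -770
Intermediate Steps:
L = ¼ (L = -2/(-8) = -2*(-⅛) = ¼ ≈ 0.25000)
c(U) = -1 (c(U) = 2 - 1*3 = 2 - 3 = -1)
F = 6 (F = 8 - 2 = 6)
o(x, N) = 2 (o(x, N) = -2*(-1) = 2)
-385*o(L, F) = -385*2 = -770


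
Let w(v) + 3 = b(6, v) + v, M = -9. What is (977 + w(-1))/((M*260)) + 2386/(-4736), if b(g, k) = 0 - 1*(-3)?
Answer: -1275697/1385280 ≈ -0.92089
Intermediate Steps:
b(g, k) = 3 (b(g, k) = 0 + 3 = 3)
w(v) = v (w(v) = -3 + (3 + v) = v)
(977 + w(-1))/((M*260)) + 2386/(-4736) = (977 - 1)/((-9*260)) + 2386/(-4736) = 976/(-2340) + 2386*(-1/4736) = 976*(-1/2340) - 1193/2368 = -244/585 - 1193/2368 = -1275697/1385280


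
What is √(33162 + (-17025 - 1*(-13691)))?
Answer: 2*√7457 ≈ 172.71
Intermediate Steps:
√(33162 + (-17025 - 1*(-13691))) = √(33162 + (-17025 + 13691)) = √(33162 - 3334) = √29828 = 2*√7457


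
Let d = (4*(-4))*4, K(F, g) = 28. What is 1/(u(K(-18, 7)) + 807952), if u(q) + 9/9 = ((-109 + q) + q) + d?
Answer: 1/807834 ≈ 1.2379e-6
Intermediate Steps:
d = -64 (d = -16*4 = -64)
u(q) = -174 + 2*q (u(q) = -1 + (((-109 + q) + q) - 64) = -1 + ((-109 + 2*q) - 64) = -1 + (-173 + 2*q) = -174 + 2*q)
1/(u(K(-18, 7)) + 807952) = 1/((-174 + 2*28) + 807952) = 1/((-174 + 56) + 807952) = 1/(-118 + 807952) = 1/807834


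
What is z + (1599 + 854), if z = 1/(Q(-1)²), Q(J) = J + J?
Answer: 9813/4 ≈ 2453.3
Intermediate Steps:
Q(J) = 2*J
z = ¼ (z = 1/((2*(-1))²) = 1/((-2)²) = 1/4 = ¼ ≈ 0.25000)
z + (1599 + 854) = ¼ + (1599 + 854) = ¼ + 2453 = 9813/4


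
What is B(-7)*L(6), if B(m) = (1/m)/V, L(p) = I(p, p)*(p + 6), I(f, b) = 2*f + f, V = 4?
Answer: -54/7 ≈ -7.7143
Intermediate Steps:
I(f, b) = 3*f
L(p) = 3*p*(6 + p) (L(p) = (3*p)*(p + 6) = (3*p)*(6 + p) = 3*p*(6 + p))
B(m) = 1/(4*m) (B(m) = (1/m)/4 = (¼)/m = 1/(4*m))
B(-7)*L(6) = ((¼)/(-7))*(3*6*(6 + 6)) = ((¼)*(-⅐))*(3*6*12) = -1/28*216 = -54/7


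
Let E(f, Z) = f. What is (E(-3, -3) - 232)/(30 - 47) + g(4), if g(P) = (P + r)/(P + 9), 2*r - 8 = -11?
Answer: 6195/442 ≈ 14.016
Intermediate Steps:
r = -3/2 (r = 4 + (1/2)*(-11) = 4 - 11/2 = -3/2 ≈ -1.5000)
g(P) = (-3/2 + P)/(9 + P) (g(P) = (P - 3/2)/(P + 9) = (-3/2 + P)/(9 + P))
(E(-3, -3) - 232)/(30 - 47) + g(4) = (-3 - 232)/(30 - 47) + (-3/2 + 4)/(9 + 4) = -235/(-17) + (5/2)/13 = -235*(-1/17) + (1/13)*(5/2) = 235/17 + 5/26 = 6195/442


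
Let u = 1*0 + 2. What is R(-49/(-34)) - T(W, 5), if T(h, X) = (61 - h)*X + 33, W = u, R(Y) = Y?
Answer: -11103/34 ≈ -326.56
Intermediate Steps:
u = 2 (u = 0 + 2 = 2)
W = 2
T(h, X) = 33 + X*(61 - h) (T(h, X) = X*(61 - h) + 33 = 33 + X*(61 - h))
R(-49/(-34)) - T(W, 5) = -49/(-34) - (33 + 61*5 - 1*5*2) = -49*(-1/34) - (33 + 305 - 10) = 49/34 - 1*328 = 49/34 - 328 = -11103/34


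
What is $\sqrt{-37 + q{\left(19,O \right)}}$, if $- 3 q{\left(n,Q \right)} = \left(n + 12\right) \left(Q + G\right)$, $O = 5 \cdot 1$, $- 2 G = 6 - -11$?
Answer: $\frac{i \sqrt{30}}{6} \approx 0.91287 i$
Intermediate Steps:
$G = - \frac{17}{2}$ ($G = - \frac{6 - -11}{2} = - \frac{6 + 11}{2} = \left(- \frac{1}{2}\right) 17 = - \frac{17}{2} \approx -8.5$)
$O = 5$
$q{\left(n,Q \right)} = - \frac{\left(12 + n\right) \left(- \frac{17}{2} + Q\right)}{3}$ ($q{\left(n,Q \right)} = - \frac{\left(n + 12\right) \left(Q - \frac{17}{2}\right)}{3} = - \frac{\left(12 + n\right) \left(- \frac{17}{2} + Q\right)}{3}$)
$\sqrt{-37 + q{\left(19,O \right)}} = \sqrt{-37 + \left(34 - 20 + \frac{17}{6} \cdot 19 - \frac{5}{3} \cdot 19\right)} = \sqrt{-37 + \left(34 - 20 + \frac{323}{6} - \frac{95}{3}\right)} = \sqrt{-37 + \frac{217}{6}} = \sqrt{- \frac{5}{6}} = \frac{i \sqrt{30}}{6}$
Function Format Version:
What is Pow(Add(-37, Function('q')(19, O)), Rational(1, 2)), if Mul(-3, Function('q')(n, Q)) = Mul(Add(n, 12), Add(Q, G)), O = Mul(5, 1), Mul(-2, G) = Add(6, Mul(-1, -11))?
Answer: Mul(Rational(1, 6), I, Pow(30, Rational(1, 2))) ≈ Mul(0.91287, I)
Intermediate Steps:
G = Rational(-17, 2) (G = Mul(Rational(-1, 2), Add(6, Mul(-1, -11))) = Mul(Rational(-1, 2), Add(6, 11)) = Mul(Rational(-1, 2), 17) = Rational(-17, 2) ≈ -8.5000)
O = 5
Function('q')(n, Q) = Mul(Rational(-1, 3), Add(12, n), Add(Rational(-17, 2), Q)) (Function('q')(n, Q) = Mul(Rational(-1, 3), Mul(Add(n, 12), Add(Q, Rational(-17, 2)))) = Mul(Rational(-1, 3), Mul(Add(12, n), Add(Rational(-17, 2), Q))) = Mul(Rational(-1, 3), Add(12, n), Add(Rational(-17, 2), Q)))
Pow(Add(-37, Function('q')(19, O)), Rational(1, 2)) = Pow(Add(-37, Add(34, Mul(-4, 5), Mul(Rational(17, 6), 19), Mul(Rational(-1, 3), 5, 19))), Rational(1, 2)) = Pow(Add(-37, Add(34, -20, Rational(323, 6), Rational(-95, 3))), Rational(1, 2)) = Pow(Add(-37, Rational(217, 6)), Rational(1, 2)) = Pow(Rational(-5, 6), Rational(1, 2)) = Mul(Rational(1, 6), I, Pow(30, Rational(1, 2)))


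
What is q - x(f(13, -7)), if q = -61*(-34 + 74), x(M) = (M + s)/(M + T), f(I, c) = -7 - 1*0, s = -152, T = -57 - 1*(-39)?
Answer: -61159/25 ≈ -2446.4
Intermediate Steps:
T = -18 (T = -57 + 39 = -18)
f(I, c) = -7 (f(I, c) = -7 + 0 = -7)
x(M) = (-152 + M)/(-18 + M) (x(M) = (M - 152)/(M - 18) = (-152 + M)/(-18 + M))
q = -2440 (q = -61*40 = -2440)
q - x(f(13, -7)) = -2440 - (-152 - 7)/(-18 - 7) = -2440 - (-159)/(-25) = -2440 - (-1)*(-159)/25 = -2440 - 1*159/25 = -2440 - 159/25 = -61159/25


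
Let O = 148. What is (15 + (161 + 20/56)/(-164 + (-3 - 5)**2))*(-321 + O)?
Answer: -3242193/1400 ≈ -2315.9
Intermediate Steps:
(15 + (161 + 20/56)/(-164 + (-3 - 5)**2))*(-321 + O) = (15 + (161 + 20/56)/(-164 + (-3 - 5)**2))*(-321 + 148) = (15 + (161 + 20*(1/56))/(-164 + (-8)**2))*(-173) = (15 + (161 + 5/14)/(-164 + 64))*(-173) = (15 + (2259/14)/(-100))*(-173) = (15 + (2259/14)*(-1/100))*(-173) = (15 - 2259/1400)*(-173) = (18741/1400)*(-173) = -3242193/1400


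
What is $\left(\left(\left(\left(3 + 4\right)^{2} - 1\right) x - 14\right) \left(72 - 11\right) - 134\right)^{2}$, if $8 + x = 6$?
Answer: $46840336$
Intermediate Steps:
$x = -2$ ($x = -8 + 6 = -2$)
$\left(\left(\left(\left(3 + 4\right)^{2} - 1\right) x - 14\right) \left(72 - 11\right) - 134\right)^{2} = \left(\left(\left(\left(3 + 4\right)^{2} - 1\right) \left(-2\right) - 14\right) \left(72 - 11\right) - 134\right)^{2} = \left(\left(\left(7^{2} - 1\right) \left(-2\right) - 14\right) 61 - 134\right)^{2} = \left(\left(\left(49 - 1\right) \left(-2\right) - 14\right) 61 - 134\right)^{2} = \left(\left(48 \left(-2\right) - 14\right) 61 - 134\right)^{2} = \left(\left(-96 - 14\right) 61 - 134\right)^{2} = \left(\left(-110\right) 61 - 134\right)^{2} = \left(-6710 - 134\right)^{2} = \left(-6844\right)^{2} = 46840336$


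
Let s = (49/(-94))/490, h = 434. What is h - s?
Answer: 407961/940 ≈ 434.00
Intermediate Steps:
s = -1/940 (s = (49*(-1/94))*(1/490) = -49/94*1/490 = -1/940 ≈ -0.0010638)
h - s = 434 - 1*(-1/940) = 434 + 1/940 = 407961/940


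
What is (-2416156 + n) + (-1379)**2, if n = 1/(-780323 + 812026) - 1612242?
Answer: -67424577170/31703 ≈ -2.1268e+6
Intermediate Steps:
n = -51112908125/31703 (n = 1/31703 - 1612242 = -51112908125/31703 ≈ -1.6122e+6)
(-2416156 + n) + (-1379)**2 = (-2416156 - 51112908125/31703) + (-1379)**2 = -127712301793/31703 + 1901641 = -67424577170/31703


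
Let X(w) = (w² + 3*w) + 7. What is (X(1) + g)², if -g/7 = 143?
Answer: 980100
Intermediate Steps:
g = -1001 (g = -7*143 = -1001)
X(w) = 7 + w² + 3*w
(X(1) + g)² = ((7 + 1² + 3*1) - 1001)² = ((7 + 1 + 3) - 1001)² = (11 - 1001)² = (-990)² = 980100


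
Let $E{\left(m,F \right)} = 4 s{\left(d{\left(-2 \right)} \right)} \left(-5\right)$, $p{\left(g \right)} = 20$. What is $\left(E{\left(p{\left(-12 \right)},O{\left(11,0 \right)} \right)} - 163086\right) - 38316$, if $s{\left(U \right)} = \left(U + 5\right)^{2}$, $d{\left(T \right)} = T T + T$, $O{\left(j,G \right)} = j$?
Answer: $-202382$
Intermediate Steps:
$d{\left(T \right)} = T + T^{2}$ ($d{\left(T \right)} = T^{2} + T = T + T^{2}$)
$s{\left(U \right)} = \left(5 + U\right)^{2}$
$E{\left(m,F \right)} = -980$ ($E{\left(m,F \right)} = 4 \left(5 - 2 \left(1 - 2\right)\right)^{2} \left(-5\right) = 4 \left(5 - -2\right)^{2} \left(-5\right) = 4 \left(5 + 2\right)^{2} \left(-5\right) = 4 \cdot 7^{2} \left(-5\right) = 4 \cdot 49 \left(-5\right) = 196 \left(-5\right) = -980$)
$\left(E{\left(p{\left(-12 \right)},O{\left(11,0 \right)} \right)} - 163086\right) - 38316 = \left(-980 - 163086\right) - 38316 = -164066 - 38316 = -202382$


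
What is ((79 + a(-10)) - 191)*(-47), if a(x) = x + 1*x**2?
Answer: 1034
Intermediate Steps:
a(x) = x + x**2
((79 + a(-10)) - 191)*(-47) = ((79 - 10*(1 - 10)) - 191)*(-47) = ((79 - 10*(-9)) - 191)*(-47) = ((79 + 90) - 191)*(-47) = (169 - 191)*(-47) = -22*(-47) = 1034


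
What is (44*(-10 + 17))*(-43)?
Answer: -13244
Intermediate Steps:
(44*(-10 + 17))*(-43) = (44*7)*(-43) = 308*(-43) = -13244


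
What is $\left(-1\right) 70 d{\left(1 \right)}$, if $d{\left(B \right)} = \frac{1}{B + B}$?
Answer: $-35$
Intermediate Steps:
$d{\left(B \right)} = \frac{1}{2 B}$
$\left(-1\right) 70 d{\left(1 \right)} = \left(-1\right) 70 \frac{1}{2 \cdot 1} = - 70 \cdot \frac{1}{2} \cdot 1 = \left(-70\right) \frac{1}{2} = -35$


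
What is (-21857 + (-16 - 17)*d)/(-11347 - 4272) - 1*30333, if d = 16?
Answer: -473748742/15619 ≈ -30332.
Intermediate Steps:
(-21857 + (-16 - 17)*d)/(-11347 - 4272) - 1*30333 = (-21857 + (-16 - 17)*16)/(-11347 - 4272) - 1*30333 = (-21857 - 33*16)/(-15619) - 30333 = (-21857 - 528)*(-1/15619) - 30333 = -22385*(-1/15619) - 30333 = 22385/15619 - 30333 = -473748742/15619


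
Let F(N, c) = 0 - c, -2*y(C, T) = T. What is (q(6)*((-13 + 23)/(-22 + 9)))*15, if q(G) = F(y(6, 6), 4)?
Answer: 600/13 ≈ 46.154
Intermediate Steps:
y(C, T) = -T/2
F(N, c) = -c
q(G) = -4 (q(G) = -1*4 = -4)
(q(6)*((-13 + 23)/(-22 + 9)))*15 = -4*(-13 + 23)/(-22 + 9)*15 = -40/(-13)*15 = -40*(-1)/13*15 = -4*(-10/13)*15 = (40/13)*15 = 600/13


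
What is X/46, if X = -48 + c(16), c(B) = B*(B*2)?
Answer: 232/23 ≈ 10.087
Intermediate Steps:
c(B) = 2*B² (c(B) = B*(2*B) = 2*B²)
X = 464 (X = -48 + 2*16² = -48 + 2*256 = -48 + 512 = 464)
X/46 = 464/46 = 464*(1/46) = 232/23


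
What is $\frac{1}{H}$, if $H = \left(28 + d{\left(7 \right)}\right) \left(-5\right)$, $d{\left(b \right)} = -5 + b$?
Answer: $- \frac{1}{150} \approx -0.0066667$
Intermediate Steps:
$H = -150$ ($H = \left(28 + \left(-5 + 7\right)\right) \left(-5\right) = \left(28 + 2\right) \left(-5\right) = 30 \left(-5\right) = -150$)
$\frac{1}{H} = \frac{1}{-150} = - \frac{1}{150}$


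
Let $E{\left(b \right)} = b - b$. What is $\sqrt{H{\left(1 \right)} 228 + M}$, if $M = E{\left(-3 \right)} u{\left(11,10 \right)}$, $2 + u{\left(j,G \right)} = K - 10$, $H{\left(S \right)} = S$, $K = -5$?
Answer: $2 \sqrt{57} \approx 15.1$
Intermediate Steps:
$E{\left(b \right)} = 0$
$u{\left(j,G \right)} = -17$ ($u{\left(j,G \right)} = -2 - 15 = -17$)
$M = 0$ ($M = 0 \left(-17\right) = 0$)
$\sqrt{H{\left(1 \right)} 228 + M} = \sqrt{1 \cdot 228 + 0} = \sqrt{228 + 0} = \sqrt{228} = 2 \sqrt{57}$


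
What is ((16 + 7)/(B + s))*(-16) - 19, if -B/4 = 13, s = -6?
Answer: -367/29 ≈ -12.655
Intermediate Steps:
B = -52 (B = -4*13 = -52)
((16 + 7)/(B + s))*(-16) - 19 = ((16 + 7)/(-52 - 6))*(-16) - 19 = (23/(-58))*(-16) - 19 = (23*(-1/58))*(-16) - 19 = -23/58*(-16) - 19 = 184/29 - 19 = -367/29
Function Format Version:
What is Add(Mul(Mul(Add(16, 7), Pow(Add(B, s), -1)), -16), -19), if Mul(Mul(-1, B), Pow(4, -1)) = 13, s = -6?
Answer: Rational(-367, 29) ≈ -12.655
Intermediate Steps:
B = -52 (B = Mul(-4, 13) = -52)
Add(Mul(Mul(Add(16, 7), Pow(Add(B, s), -1)), -16), -19) = Add(Mul(Mul(Add(16, 7), Pow(Add(-52, -6), -1)), -16), -19) = Add(Mul(Mul(23, Pow(-58, -1)), -16), -19) = Add(Mul(Mul(23, Rational(-1, 58)), -16), -19) = Add(Mul(Rational(-23, 58), -16), -19) = Add(Rational(184, 29), -19) = Rational(-367, 29)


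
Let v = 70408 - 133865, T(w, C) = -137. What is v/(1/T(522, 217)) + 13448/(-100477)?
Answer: 873507738045/100477 ≈ 8.6936e+6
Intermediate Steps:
v = -63457
v/(1/T(522, 217)) + 13448/(-100477) = -63457/(1/(-137)) + 13448/(-100477) = -63457/(-1/137) + 13448*(-1/100477) = -63457*(-137) - 13448/100477 = 8693609 - 13448/100477 = 873507738045/100477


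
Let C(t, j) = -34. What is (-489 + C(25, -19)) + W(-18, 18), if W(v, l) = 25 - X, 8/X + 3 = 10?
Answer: -3494/7 ≈ -499.14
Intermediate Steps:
X = 8/7 (X = 8/(-3 + 10) = 8/7 ≈ 1.1429)
W(v, l) = 167/7 (W(v, l) = 25 - 1*8/7 = 25 - 8/7 = 167/7)
(-489 + C(25, -19)) + W(-18, 18) = (-489 - 34) + 167/7 = -523 + 167/7 = -3494/7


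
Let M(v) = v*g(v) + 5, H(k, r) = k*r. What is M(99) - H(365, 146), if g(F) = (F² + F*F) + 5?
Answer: 1887808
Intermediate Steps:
g(F) = 5 + 2*F² (g(F) = (F² + F²) + 5 = 2*F² + 5 = 5 + 2*F²)
M(v) = 5 + v*(5 + 2*v²) (M(v) = v*(5 + 2*v²) + 5 = 5 + v*(5 + 2*v²))
M(99) - H(365, 146) = (5 + 99*(5 + 2*99²)) - 365*146 = (5 + 99*(5 + 2*9801)) - 1*53290 = (5 + 99*(5 + 19602)) - 53290 = (5 + 99*19607) - 53290 = (5 + 1941093) - 53290 = 1941098 - 53290 = 1887808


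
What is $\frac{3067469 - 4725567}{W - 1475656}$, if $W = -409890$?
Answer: $\frac{63773}{72521} \approx 0.87937$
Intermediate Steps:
$\frac{3067469 - 4725567}{W - 1475656} = \frac{3067469 - 4725567}{-409890 - 1475656} = - \frac{1658098}{-1885546} = \left(-1658098\right) \left(- \frac{1}{1885546}\right) = \frac{63773}{72521}$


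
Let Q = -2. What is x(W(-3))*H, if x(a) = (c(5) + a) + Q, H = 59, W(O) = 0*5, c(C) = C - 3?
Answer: 0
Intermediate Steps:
c(C) = -3 + C
W(O) = 0
x(a) = a (x(a) = ((-3 + 5) + a) - 2 = (2 + a) - 2 = a)
x(W(-3))*H = 0*59 = 0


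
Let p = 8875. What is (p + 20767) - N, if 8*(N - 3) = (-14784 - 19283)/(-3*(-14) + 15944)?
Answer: 3790506499/127888 ≈ 29639.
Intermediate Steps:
N = 349597/127888 (N = 3 + ((-14784 - 19283)/(-3*(-14) + 15944))/8 = 3 + (-34067/(42 + 15944))/8 = 3 + (-34067/15986)/8 = 3 + (-34067*1/15986)/8 = 3 + (1/8)*(-34067/15986) = 3 - 34067/127888 = 349597/127888 ≈ 2.7336)
(p + 20767) - N = (8875 + 20767) - 1*349597/127888 = 29642 - 349597/127888 = 3790506499/127888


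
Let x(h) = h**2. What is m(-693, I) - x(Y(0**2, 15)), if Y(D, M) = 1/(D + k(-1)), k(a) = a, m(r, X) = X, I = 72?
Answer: 71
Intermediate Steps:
Y(D, M) = 1/(-1 + D) (Y(D, M) = 1/(D - 1) = 1/(-1 + D))
m(-693, I) - x(Y(0**2, 15)) = 72 - (1/(-1 + 0**2))**2 = 72 - (1/(-1 + 0))**2 = 72 - (1/(-1))**2 = 72 - 1*(-1)**2 = 72 - 1*1 = 72 - 1 = 71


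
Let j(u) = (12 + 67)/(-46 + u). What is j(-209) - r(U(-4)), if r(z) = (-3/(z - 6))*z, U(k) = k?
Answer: 227/255 ≈ 0.89020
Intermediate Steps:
j(u) = 79/(-46 + u)
r(z) = -3*z/(-6 + z) (r(z) = (-3/(-6 + z))*z = -3*z/(-6 + z))
j(-209) - r(U(-4)) = 79/(-46 - 209) - (-3)*(-4)/(-6 - 4) = 79/(-255) - (-3)*(-4)/(-10) = 79*(-1/255) - (-3)*(-4)*(-1)/10 = -79/255 - 1*(-6/5) = -79/255 + 6/5 = 227/255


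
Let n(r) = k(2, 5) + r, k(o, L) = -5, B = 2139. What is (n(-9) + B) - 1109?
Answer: 1016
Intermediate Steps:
n(r) = -5 + r
(n(-9) + B) - 1109 = ((-5 - 9) + 2139) - 1109 = (-14 + 2139) - 1109 = 2125 - 1109 = 1016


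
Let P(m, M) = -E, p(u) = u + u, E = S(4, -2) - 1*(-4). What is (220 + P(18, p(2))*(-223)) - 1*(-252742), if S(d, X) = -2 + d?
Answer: 254300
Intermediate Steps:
E = 6 (E = (-2 + 4) - 1*(-4) = 2 + 4 = 6)
p(u) = 2*u
P(m, M) = -6 (P(m, M) = -1*6 = -6)
(220 + P(18, p(2))*(-223)) - 1*(-252742) = (220 - 6*(-223)) - 1*(-252742) = (220 + 1338) + 252742 = 1558 + 252742 = 254300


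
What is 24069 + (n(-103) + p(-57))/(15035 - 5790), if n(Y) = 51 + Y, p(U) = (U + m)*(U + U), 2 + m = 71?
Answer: 44503297/1849 ≈ 24069.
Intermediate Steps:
m = 69 (m = -2 + 71 = 69)
p(U) = 2*U*(69 + U) (p(U) = (U + 69)*(U + U) = (69 + U)*(2*U) = 2*U*(69 + U))
24069 + (n(-103) + p(-57))/(15035 - 5790) = 24069 + ((51 - 103) + 2*(-57)*(69 - 57))/(15035 - 5790) = 24069 + (-52 + 2*(-57)*12)/9245 = 24069 + (-52 - 1368)*(1/9245) = 24069 - 1420*1/9245 = 24069 - 284/1849 = 44503297/1849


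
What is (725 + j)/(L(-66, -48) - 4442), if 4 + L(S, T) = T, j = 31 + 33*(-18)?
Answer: -27/749 ≈ -0.036048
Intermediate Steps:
j = -563 (j = 31 - 594 = -563)
L(S, T) = -4 + T
(725 + j)/(L(-66, -48) - 4442) = (725 - 563)/((-4 - 48) - 4442) = 162/(-52 - 4442) = 162/(-4494) = 162*(-1/4494) = -27/749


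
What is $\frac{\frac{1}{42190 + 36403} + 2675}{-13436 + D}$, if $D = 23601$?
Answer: $\frac{210236276}{798897845} \approx 0.26316$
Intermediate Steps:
$\frac{\frac{1}{42190 + 36403} + 2675}{-13436 + D} = \frac{\frac{1}{42190 + 36403} + 2675}{-13436 + 23601} = \frac{\frac{1}{78593} + 2675}{10165} = \left(\frac{1}{78593} + 2675\right) \frac{1}{10165} = \frac{210236276}{78593} \cdot \frac{1}{10165} = \frac{210236276}{798897845}$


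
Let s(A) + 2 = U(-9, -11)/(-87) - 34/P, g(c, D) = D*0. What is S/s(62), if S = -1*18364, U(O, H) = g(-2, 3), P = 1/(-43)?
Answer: -4591/365 ≈ -12.578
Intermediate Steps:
g(c, D) = 0
P = -1/43 ≈ -0.023256
U(O, H) = 0
S = -18364
s(A) = 1460 (s(A) = -2 + (0/(-87) - 34/(-1/43)) = -2 + (0*(-1/87) - 34*(-43)) = -2 + (0 + 1462) = -2 + 1462 = 1460)
S/s(62) = -18364/1460 = -18364*1/1460 = -4591/365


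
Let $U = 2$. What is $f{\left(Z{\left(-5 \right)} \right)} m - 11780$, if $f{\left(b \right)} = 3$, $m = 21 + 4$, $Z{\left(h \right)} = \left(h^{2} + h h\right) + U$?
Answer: $-11705$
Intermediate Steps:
$Z{\left(h \right)} = 2 + 2 h^{2}$ ($Z{\left(h \right)} = \left(h^{2} + h h\right) + 2 = \left(h^{2} + h^{2}\right) + 2 = 2 h^{2} + 2 = 2 + 2 h^{2}$)
$m = 25$
$f{\left(Z{\left(-5 \right)} \right)} m - 11780 = 3 \cdot 25 - 11780 = 75 - 11780 = -11705$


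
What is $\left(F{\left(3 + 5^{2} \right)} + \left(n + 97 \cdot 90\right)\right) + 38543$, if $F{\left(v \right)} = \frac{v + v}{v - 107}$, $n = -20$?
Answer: $\frac{3732931}{79} \approx 47252.0$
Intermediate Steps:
$F{\left(v \right)} = \frac{2 v}{-107 + v}$
$\left(F{\left(3 + 5^{2} \right)} + \left(n + 97 \cdot 90\right)\right) + 38543 = \left(\frac{2 \left(3 + 5^{2}\right)}{-107 + \left(3 + 5^{2}\right)} + \left(-20 + 97 \cdot 90\right)\right) + 38543 = \left(\frac{2 \left(3 + 25\right)}{-107 + \left(3 + 25\right)} + \left(-20 + 8730\right)\right) + 38543 = \left(2 \cdot 28 \frac{1}{-107 + 28} + 8710\right) + 38543 = \left(2 \cdot 28 \frac{1}{-79} + 8710\right) + 38543 = \left(2 \cdot 28 \left(- \frac{1}{79}\right) + 8710\right) + 38543 = \left(- \frac{56}{79} + 8710\right) + 38543 = \frac{688034}{79} + 38543 = \frac{3732931}{79}$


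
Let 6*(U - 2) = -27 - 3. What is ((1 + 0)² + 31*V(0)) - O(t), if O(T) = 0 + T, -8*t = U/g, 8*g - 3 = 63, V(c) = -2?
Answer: -1343/22 ≈ -61.045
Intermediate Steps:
g = 33/4 (g = 3/8 + (⅛)*63 = 3/8 + 63/8 = 33/4 ≈ 8.2500)
U = -3 (U = 2 + (-27 - 3)/6 = 2 + (⅙)*(-30) = 2 - 5 = -3)
t = 1/22 (t = -(-3)/(8*33/4) = -(-3)*4/(8*33) = -⅛*(-4/11) = 1/22 ≈ 0.045455)
O(T) = T
((1 + 0)² + 31*V(0)) - O(t) = ((1 + 0)² + 31*(-2)) - 1*1/22 = (1² - 62) - 1/22 = (1 - 62) - 1/22 = -61 - 1/22 = -1343/22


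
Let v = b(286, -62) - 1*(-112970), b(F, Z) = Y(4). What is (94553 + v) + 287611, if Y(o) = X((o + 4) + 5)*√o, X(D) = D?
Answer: 495160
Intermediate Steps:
Y(o) = √o*(9 + o) (Y(o) = ((o + 4) + 5)*√o = ((4 + o) + 5)*√o = (9 + o)*√o = √o*(9 + o))
b(F, Z) = 26 (b(F, Z) = √4*(9 + 4) = 2*13 = 26)
v = 112996 (v = 26 - 1*(-112970) = 26 + 112970 = 112996)
(94553 + v) + 287611 = (94553 + 112996) + 287611 = 207549 + 287611 = 495160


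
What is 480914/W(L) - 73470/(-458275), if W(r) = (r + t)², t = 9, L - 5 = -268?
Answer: 22513085387/2956606990 ≈ 7.6145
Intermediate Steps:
L = -263 (L = 5 - 268 = -263)
W(r) = (9 + r)² (W(r) = (r + 9)² = (9 + r)²)
480914/W(L) - 73470/(-458275) = 480914/((9 - 263)²) - 73470/(-458275) = 480914/((-254)²) - 73470*(-1/458275) = 480914/64516 + 14694/91655 = 480914*(1/64516) + 14694/91655 = 240457/32258 + 14694/91655 = 22513085387/2956606990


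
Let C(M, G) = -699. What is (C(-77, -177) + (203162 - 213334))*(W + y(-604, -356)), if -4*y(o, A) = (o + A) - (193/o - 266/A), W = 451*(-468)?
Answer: 492815661375093/215024 ≈ 2.2919e+9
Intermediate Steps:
W = -211068
y(o, A) = -133/(2*A) - A/4 - o/4 + 193/(4*o) (y(o, A) = -((o + A) - (193/o - 266/A))/4 = -((A + o) - (-266/A + 193/o))/4 = -((A + o) + (-193/o + 266/A))/4 = -(A + o - 193/o + 266/A)/4 = -133/(2*A) - A/4 - o/4 + 193/(4*o))
(C(-77, -177) + (203162 - 213334))*(W + y(-604, -356)) = (-699 + (203162 - 213334))*(-211068 + (-133/2/(-356) - 1/4*(-356) - 1/4*(-604) + (193/4)/(-604))) = (-699 - 10172)*(-211068 + (-133/2*(-1/356) + 89 + 151 + (193/4)*(-1/604))) = -10871*(-211068 + (133/712 + 89 + 151 - 193/2416)) = -10871*(-211068 + 51628749/215024) = -10871*(-45333056883/215024) = 492815661375093/215024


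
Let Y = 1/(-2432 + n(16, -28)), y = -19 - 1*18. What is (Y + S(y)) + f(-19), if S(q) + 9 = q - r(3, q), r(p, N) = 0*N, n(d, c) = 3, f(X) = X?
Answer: -157886/2429 ≈ -65.000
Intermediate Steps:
y = -37 (y = -19 - 18 = -37)
r(p, N) = 0
Y = -1/2429 (Y = 1/(-2432 + 3) = 1/(-2429) = -1/2429 ≈ -0.00041169)
S(q) = -9 + q (S(q) = -9 + (q - 1*0) = -9 + (q + 0) = -9 + q)
(Y + S(y)) + f(-19) = (-1/2429 + (-9 - 37)) - 19 = (-1/2429 - 46) - 19 = -111735/2429 - 19 = -157886/2429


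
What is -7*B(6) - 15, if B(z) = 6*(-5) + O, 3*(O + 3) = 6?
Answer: 202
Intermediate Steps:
O = -1 (O = -3 + (⅓)*6 = -3 + 2 = -1)
B(z) = -31 (B(z) = 6*(-5) - 1 = -30 - 1 = -31)
-7*B(6) - 15 = -7*(-31) - 15 = 217 - 15 = 202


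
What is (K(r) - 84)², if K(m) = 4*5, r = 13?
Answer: 4096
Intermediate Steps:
K(m) = 20
(K(r) - 84)² = (20 - 84)² = (-64)² = 4096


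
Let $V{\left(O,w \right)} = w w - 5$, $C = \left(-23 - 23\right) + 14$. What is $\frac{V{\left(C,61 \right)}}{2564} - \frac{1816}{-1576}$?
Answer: $\frac{328520}{126277} \approx 2.6016$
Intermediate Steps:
$C = -32$ ($C = -46 + 14 = -32$)
$V{\left(O,w \right)} = -5 + w^{2}$ ($V{\left(O,w \right)} = w^{2} - 5 = -5 + w^{2}$)
$\frac{V{\left(C,61 \right)}}{2564} - \frac{1816}{-1576} = \frac{-5 + 61^{2}}{2564} - \frac{1816}{-1576} = \left(-5 + 3721\right) \frac{1}{2564} - - \frac{227}{197} = 3716 \cdot \frac{1}{2564} + \frac{227}{197} = \frac{929}{641} + \frac{227}{197} = \frac{328520}{126277}$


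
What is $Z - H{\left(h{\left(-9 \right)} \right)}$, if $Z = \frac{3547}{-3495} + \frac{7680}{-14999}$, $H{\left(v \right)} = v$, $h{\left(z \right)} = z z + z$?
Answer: $- \frac{3854391413}{52421505} \approx -73.527$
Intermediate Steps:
$h{\left(z \right)} = z + z^{2}$ ($h{\left(z \right)} = z^{2} + z = z + z^{2}$)
$Z = - \frac{80043053}{52421505}$ ($Z = 3547 \left(- \frac{1}{3495}\right) + 7680 \left(- \frac{1}{14999}\right) = - \frac{3547}{3495} - \frac{7680}{14999} = - \frac{80043053}{52421505} \approx -1.5269$)
$Z - H{\left(h{\left(-9 \right)} \right)} = - \frac{80043053}{52421505} - - 9 \left(1 - 9\right) = - \frac{80043053}{52421505} - \left(-9\right) \left(-8\right) = - \frac{80043053}{52421505} - 72 = - \frac{3854391413}{52421505}$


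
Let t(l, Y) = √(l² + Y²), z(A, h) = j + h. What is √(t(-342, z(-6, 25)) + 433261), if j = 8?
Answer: √(433261 + 3*√13117) ≈ 658.49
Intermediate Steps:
z(A, h) = 8 + h
t(l, Y) = √(Y² + l²)
√(t(-342, z(-6, 25)) + 433261) = √(√((8 + 25)² + (-342)²) + 433261) = √(√(33² + 116964) + 433261) = √(√(1089 + 116964) + 433261) = √(√118053 + 433261) = √(3*√13117 + 433261) = √(433261 + 3*√13117)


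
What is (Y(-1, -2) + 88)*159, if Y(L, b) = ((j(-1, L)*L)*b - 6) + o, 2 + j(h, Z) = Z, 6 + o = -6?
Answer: 10176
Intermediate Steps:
o = -12 (o = -6 - 6 = -12)
j(h, Z) = -2 + Z
Y(L, b) = -18 + L*b*(-2 + L) (Y(L, b) = (((-2 + L)*L)*b - 6) - 12 = ((L*(-2 + L))*b - 6) - 12 = (L*b*(-2 + L) - 6) - 12 = (-6 + L*b*(-2 + L)) - 12 = -18 + L*b*(-2 + L))
(Y(-1, -2) + 88)*159 = ((-18 - 1*(-2)*(-2 - 1)) + 88)*159 = ((-18 - 1*(-2)*(-3)) + 88)*159 = ((-18 - 6) + 88)*159 = (-24 + 88)*159 = 64*159 = 10176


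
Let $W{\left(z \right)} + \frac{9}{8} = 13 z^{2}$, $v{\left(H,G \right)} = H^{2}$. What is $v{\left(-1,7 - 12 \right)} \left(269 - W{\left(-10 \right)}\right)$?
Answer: $- \frac{8239}{8} \approx -1029.9$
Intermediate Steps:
$W{\left(z \right)} = - \frac{9}{8} + 13 z^{2}$
$v{\left(-1,7 - 12 \right)} \left(269 - W{\left(-10 \right)}\right) = \left(-1\right)^{2} \left(269 - \left(- \frac{9}{8} + 13 \left(-10\right)^{2}\right)\right) = 1 \left(269 - \left(- \frac{9}{8} + 13 \cdot 100\right)\right) = 1 \left(269 - \left(- \frac{9}{8} + 1300\right)\right) = 1 \left(269 - \frac{10391}{8}\right) = 1 \left(- \frac{8239}{8}\right) = - \frac{8239}{8}$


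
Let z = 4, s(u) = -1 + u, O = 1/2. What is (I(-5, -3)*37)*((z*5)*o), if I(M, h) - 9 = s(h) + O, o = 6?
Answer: 24420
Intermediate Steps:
O = ½ ≈ 0.50000
I(M, h) = 17/2 + h (I(M, h) = 9 + ((-1 + h) + ½) = 9 + (-½ + h) = 17/2 + h)
(I(-5, -3)*37)*((z*5)*o) = ((17/2 - 3)*37)*((4*5)*6) = ((11/2)*37)*(20*6) = (407/2)*120 = 24420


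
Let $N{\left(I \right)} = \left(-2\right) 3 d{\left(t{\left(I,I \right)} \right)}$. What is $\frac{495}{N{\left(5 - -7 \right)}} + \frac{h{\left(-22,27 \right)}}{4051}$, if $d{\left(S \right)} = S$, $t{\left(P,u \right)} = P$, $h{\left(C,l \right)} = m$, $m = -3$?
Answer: $- \frac{222829}{32408} \approx -6.8757$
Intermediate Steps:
$h{\left(C,l \right)} = -3$
$N{\left(I \right)} = - 6 I$ ($N{\left(I \right)} = \left(-2\right) 3 I = - 6 I$)
$\frac{495}{N{\left(5 - -7 \right)}} + \frac{h{\left(-22,27 \right)}}{4051} = \frac{495}{\left(-6\right) \left(5 - -7\right)} - \frac{3}{4051} = \frac{495}{\left(-6\right) \left(5 + 7\right)} - \frac{3}{4051} = \frac{495}{\left(-6\right) 12} - \frac{3}{4051} = \frac{495}{-72} - \frac{3}{4051} = 495 \left(- \frac{1}{72}\right) - \frac{3}{4051} = - \frac{55}{8} - \frac{3}{4051} = - \frac{222829}{32408}$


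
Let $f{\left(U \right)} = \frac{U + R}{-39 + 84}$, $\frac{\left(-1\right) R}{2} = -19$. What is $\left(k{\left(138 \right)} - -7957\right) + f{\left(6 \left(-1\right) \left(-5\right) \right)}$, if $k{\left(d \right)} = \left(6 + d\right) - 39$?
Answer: $\frac{362858}{45} \approx 8063.5$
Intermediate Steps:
$R = 38$ ($R = \left(-2\right) \left(-19\right) = 38$)
$k{\left(d \right)} = -33 + d$
$f{\left(U \right)} = \frac{38}{45} + \frac{U}{45}$ ($f{\left(U \right)} = \frac{U + 38}{-39 + 84} = \frac{38 + U}{45} = \left(38 + U\right) \frac{1}{45} = \frac{38}{45} + \frac{U}{45}$)
$\left(k{\left(138 \right)} - -7957\right) + f{\left(6 \left(-1\right) \left(-5\right) \right)} = \left(\left(-33 + 138\right) - -7957\right) + \left(\frac{38}{45} + \frac{6 \left(-1\right) \left(-5\right)}{45}\right) = \left(105 + 7957\right) + \left(\frac{38}{45} + \frac{\left(-6\right) \left(-5\right)}{45}\right) = 8062 + \left(\frac{38}{45} + \frac{1}{45} \cdot 30\right) = 8062 + \left(\frac{38}{45} + \frac{2}{3}\right) = 8062 + \frac{68}{45} = \frac{362858}{45}$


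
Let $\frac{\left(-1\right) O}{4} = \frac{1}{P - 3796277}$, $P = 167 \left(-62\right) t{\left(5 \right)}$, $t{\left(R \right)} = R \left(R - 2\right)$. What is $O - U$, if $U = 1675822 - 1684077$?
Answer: $\frac{32620350689}{3951587} \approx 8255.0$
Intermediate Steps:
$U = -8255$ ($U = 1675822 - 1684077 = -8255$)
$t{\left(R \right)} = R \left(-2 + R\right)$
$P = -155310$ ($P = 167 \left(-62\right) 5 \left(-2 + 5\right) = - 10354 \cdot 5 \cdot 3 = \left(-10354\right) 15 = -155310$)
$O = \frac{4}{3951587}$ ($O = - \frac{4}{-155310 - 3796277} = - \frac{4}{-3951587} = \left(-4\right) \left(- \frac{1}{3951587}\right) = \frac{4}{3951587} \approx 1.0123 \cdot 10^{-6}$)
$O - U = \frac{4}{3951587} - -8255 = \frac{4}{3951587} + 8255 = \frac{32620350689}{3951587}$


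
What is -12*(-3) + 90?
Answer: 126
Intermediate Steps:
-12*(-3) + 90 = 36 + 90 = 126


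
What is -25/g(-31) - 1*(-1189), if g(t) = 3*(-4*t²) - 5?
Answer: 13717518/11537 ≈ 1189.0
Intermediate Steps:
g(t) = -5 - 12*t² (g(t) = -12*t² - 5 = -5 - 12*t²)
-25/g(-31) - 1*(-1189) = -25/(-5 - 12*(-31)²) - 1*(-1189) = -25/(-5 - 12*961) + 1189 = -25/(-5 - 11532) + 1189 = -25/(-11537) + 1189 = -25*(-1/11537) + 1189 = 25/11537 + 1189 = 13717518/11537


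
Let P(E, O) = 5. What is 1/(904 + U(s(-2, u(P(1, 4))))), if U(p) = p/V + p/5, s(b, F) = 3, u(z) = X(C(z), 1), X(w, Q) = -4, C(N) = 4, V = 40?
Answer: 40/36187 ≈ 0.0011054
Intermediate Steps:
u(z) = -4
U(p) = 9*p/40 (U(p) = p/40 + p/5 = 9*p/40)
1/(904 + U(s(-2, u(P(1, 4))))) = 1/(904 + (9/40)*3) = 1/(904 + 27/40) = 1/(36187/40) = 40/36187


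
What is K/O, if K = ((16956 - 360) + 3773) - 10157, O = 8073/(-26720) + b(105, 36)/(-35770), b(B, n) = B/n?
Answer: -418301493120/12379249 ≈ -33791.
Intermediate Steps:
O = -12379249/40961760 (O = 8073/(-26720) + (105/36)/(-35770) = 8073*(-1/26720) + (105*(1/36))*(-1/35770) = -8073/26720 + (35/12)*(-1/35770) = -8073/26720 - 1/12264 = -12379249/40961760 ≈ -0.30221)
K = 10212 (K = (16596 + 3773) - 10157 = 20369 - 10157 = 10212)
K/O = 10212/(-12379249/40961760) = 10212*(-40961760/12379249) = -418301493120/12379249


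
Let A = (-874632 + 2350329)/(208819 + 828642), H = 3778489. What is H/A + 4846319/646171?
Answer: 2533020072452512702/953552606187 ≈ 2.6564e+6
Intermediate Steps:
A = 1475697/1037461 ≈ 1.4224
H/A + 4846319/646171 = 3778489/(1475697/1037461) + 4846319/646171 = 3778489*(1037461/1475697) + 4846319*(1/646171) = 3920034976429/1475697 + 4846319/646171 = 2533020072452512702/953552606187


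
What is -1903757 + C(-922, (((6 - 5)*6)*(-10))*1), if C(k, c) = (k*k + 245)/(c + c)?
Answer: -76433723/40 ≈ -1.9108e+6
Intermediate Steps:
C(k, c) = (245 + k²)/(2*c) (C(k, c) = (k² + 245)/((2*c)) = (245 + k²)*(1/(2*c)) = (245 + k²)/(2*c))
-1903757 + C(-922, (((6 - 5)*6)*(-10))*1) = -1903757 + (245 + (-922)²)/(2*(((((6 - 5)*6)*(-10))*1))) = -1903757 + (245 + 850084)/(2*((((1*6)*(-10))*1))) = -1903757 + (½)*850329/((6*(-10))*1) = -1903757 + (½)*850329/(-60*1) = -1903757 + (½)*850329/(-60) = -1903757 + (½)*(-1/60)*850329 = -1903757 - 283443/40 = -76433723/40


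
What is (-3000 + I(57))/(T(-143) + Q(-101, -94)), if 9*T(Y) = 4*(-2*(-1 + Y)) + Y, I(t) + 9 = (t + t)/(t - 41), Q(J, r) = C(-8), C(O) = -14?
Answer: -216135/7064 ≈ -30.597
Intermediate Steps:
Q(J, r) = -14
I(t) = -9 + 2*t/(-41 + t) (I(t) = -9 + (t + t)/(t - 41) = -9 + (2*t)/(-41 + t) = -9 + 2*t/(-41 + t))
T(Y) = 8/9 - 7*Y/9 (T(Y) = (4*(-2*(-1 + Y)) + Y)/9 = (4*(2 - 2*Y) + Y)/9 = ((8 - 8*Y) + Y)/9 = (8 - 7*Y)/9 = 8/9 - 7*Y/9)
(-3000 + I(57))/(T(-143) + Q(-101, -94)) = (-3000 + (369 - 7*57)/(-41 + 57))/((8/9 - 7/9*(-143)) - 14) = (-3000 + (369 - 399)/16)/((8/9 + 1001/9) - 14) = (-3000 + (1/16)*(-30))/(1009/9 - 14) = (-3000 - 15/8)/(883/9) = -24015/8*9/883 = -216135/7064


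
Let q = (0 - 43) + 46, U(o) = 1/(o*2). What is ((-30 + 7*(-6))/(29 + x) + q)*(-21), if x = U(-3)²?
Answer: -11403/1045 ≈ -10.912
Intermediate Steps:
U(o) = 1/(2*o)
q = 3 (q = -43 + 46 = 3)
x = 1/36 (x = ((½)/(-3))² = ((½)*(-⅓))² = (-⅙)² = 1/36 ≈ 0.027778)
((-30 + 7*(-6))/(29 + x) + q)*(-21) = ((-30 + 7*(-6))/(29 + 1/36) + 3)*(-21) = ((-30 - 42)/(1045/36) + 3)*(-21) = (-72*36/1045 + 3)*(-21) = (-2592/1045 + 3)*(-21) = (543/1045)*(-21) = -11403/1045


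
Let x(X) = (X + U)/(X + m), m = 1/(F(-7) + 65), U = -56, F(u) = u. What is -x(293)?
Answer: -4582/5665 ≈ -0.80883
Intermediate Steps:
m = 1/58 (m = 1/(-7 + 65) = 1/58 ≈ 0.017241)
x(X) = (-56 + X)/(1/58 + X) (x(X) = (X - 56)/(X + 1/58) = (-56 + X)/(1/58 + X))
-x(293) = -58*(-56 + 293)/(1 + 58*293) = -58*237/(1 + 16994) = -58*237/16995 = -1*4582/5665 = -4582/5665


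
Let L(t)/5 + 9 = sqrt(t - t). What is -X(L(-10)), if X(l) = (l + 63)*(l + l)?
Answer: 1620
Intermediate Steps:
L(t) = -45 (L(t) = -45 + 5*sqrt(t - t) = -45 + 5*sqrt(0) = -45 + 5*0 = -45 + 0 = -45)
X(l) = 2*l*(63 + l) (X(l) = (63 + l)*(2*l) = 2*l*(63 + l))
-X(L(-10)) = -2*(-45)*(63 - 45) = -2*(-45)*18 = -1*(-1620) = 1620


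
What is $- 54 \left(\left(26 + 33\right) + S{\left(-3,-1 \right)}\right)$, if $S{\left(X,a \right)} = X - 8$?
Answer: $-2592$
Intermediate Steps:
$S{\left(X,a \right)} = -8 + X$
$- 54 \left(\left(26 + 33\right) + S{\left(-3,-1 \right)}\right) = - 54 \left(\left(26 + 33\right) - 11\right) = - 54 \left(59 - 11\right) = \left(-54\right) 48 = -2592$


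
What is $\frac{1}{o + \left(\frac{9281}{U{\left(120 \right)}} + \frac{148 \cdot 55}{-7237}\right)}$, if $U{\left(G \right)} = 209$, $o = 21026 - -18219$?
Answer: $\frac{1512533}{59424822922} \approx 2.5453 \cdot 10^{-5}$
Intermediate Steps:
$o = 39245$ ($o = 21026 + 18219 = 39245$)
$\frac{1}{o + \left(\frac{9281}{U{\left(120 \right)}} + \frac{148 \cdot 55}{-7237}\right)} = \frac{1}{39245 + \left(\frac{9281}{209} + \frac{148 \cdot 55}{-7237}\right)} = \frac{1}{39245 + \left(9281 \cdot \frac{1}{209} + 8140 \left(- \frac{1}{7237}\right)\right)} = \frac{1}{39245 + \left(\frac{9281}{209} - \frac{8140}{7237}\right)} = \frac{1}{39245 + \frac{65465337}{1512533}} = \frac{1}{\frac{59424822922}{1512533}} = \frac{1512533}{59424822922}$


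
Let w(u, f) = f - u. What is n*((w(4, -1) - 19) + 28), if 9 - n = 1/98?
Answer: 1762/49 ≈ 35.959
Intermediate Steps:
n = 881/98 (n = 9 - 1/98 = 881/98 ≈ 8.9898)
n*((w(4, -1) - 19) + 28) = 881*(((-1 - 1*4) - 19) + 28)/98 = 881*(((-1 - 4) - 19) + 28)/98 = 881*((-5 - 19) + 28)/98 = 881*(-24 + 28)/98 = (881/98)*4 = 1762/49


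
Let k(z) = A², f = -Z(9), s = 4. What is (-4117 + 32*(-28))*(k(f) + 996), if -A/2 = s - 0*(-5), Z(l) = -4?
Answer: -5313780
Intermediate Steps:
f = 4 (f = -1*(-4) = 4)
A = -8 (A = -2*(4 - 0*(-5)) = -2*(4 - 1*0) = -2*(4 + 0) = -2*4 = -8)
k(z) = 64 (k(z) = (-8)² = 64)
(-4117 + 32*(-28))*(k(f) + 996) = (-4117 + 32*(-28))*(64 + 996) = (-4117 - 896)*1060 = -5013*1060 = -5313780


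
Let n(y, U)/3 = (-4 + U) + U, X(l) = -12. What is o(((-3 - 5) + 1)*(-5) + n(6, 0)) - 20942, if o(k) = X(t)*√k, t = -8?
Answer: -20942 - 12*√23 ≈ -21000.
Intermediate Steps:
n(y, U) = -12 + 6*U (n(y, U) = 3*((-4 + U) + U) = 3*(-4 + 2*U) = -12 + 6*U)
o(k) = -12*√k
o(((-3 - 5) + 1)*(-5) + n(6, 0)) - 20942 = -12*√(((-3 - 5) + 1)*(-5) + (-12 + 6*0)) - 20942 = -12*√((-8 + 1)*(-5) + (-12 + 0)) - 20942 = -12*√(-7*(-5) - 12) - 20942 = -12*√(35 - 12) - 20942 = -12*√23 - 20942 = -20942 - 12*√23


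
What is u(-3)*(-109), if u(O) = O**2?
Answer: -981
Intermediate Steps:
u(-3)*(-109) = (-3)**2*(-109) = 9*(-109) = -981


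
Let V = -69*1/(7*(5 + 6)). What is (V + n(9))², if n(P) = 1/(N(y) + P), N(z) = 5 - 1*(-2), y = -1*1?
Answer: 1054729/1517824 ≈ 0.69490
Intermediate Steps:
y = -1
N(z) = 7 (N(z) = 5 + 2 = 7)
V = -69/77 (V = -69/(11*7) = -69/77 ≈ -0.89610)
n(P) = 1/(7 + P)
(V + n(9))² = (-69/77 + 1/(7 + 9))² = (-69/77 + 1/16)² = (-1027/1232)² = 1054729/1517824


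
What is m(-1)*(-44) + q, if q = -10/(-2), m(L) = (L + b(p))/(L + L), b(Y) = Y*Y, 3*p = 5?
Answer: 397/9 ≈ 44.111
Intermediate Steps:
p = 5/3 (p = (⅓)*5 = 5/3 ≈ 1.6667)
b(Y) = Y²
m(L) = (25/9 + L)/(2*L) (m(L) = (L + (5/3)²)/(L + L) = (L + 25/9)/((2*L)) = (1/(2*L))*(25/9 + L) = (25/9 + L)/(2*L))
q = 5 (q = -10*(-½) = 5)
m(-1)*(-44) + q = ((1/18)*(25 + 9*(-1))/(-1))*(-44) + 5 = ((1/18)*(-1)*(25 - 9))*(-44) + 5 = ((1/18)*(-1)*16)*(-44) + 5 = -8/9*(-44) + 5 = 352/9 + 5 = 397/9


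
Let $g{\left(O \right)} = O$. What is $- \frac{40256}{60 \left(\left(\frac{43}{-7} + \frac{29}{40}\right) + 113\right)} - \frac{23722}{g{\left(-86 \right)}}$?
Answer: $\frac{1047632597}{3885867} \approx 269.6$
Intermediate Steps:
$- \frac{40256}{60 \left(\left(\frac{43}{-7} + \frac{29}{40}\right) + 113\right)} - \frac{23722}{g{\left(-86 \right)}} = - \frac{40256}{60 \left(\left(\frac{43}{-7} + \frac{29}{40}\right) + 113\right)} - \frac{23722}{-86} = - \frac{40256}{60 \left(\left(43 \left(- \frac{1}{7}\right) + 29 \cdot \frac{1}{40}\right) + 113\right)} - - \frac{11861}{43} = - \frac{40256}{60 \left(\left(- \frac{43}{7} + \frac{29}{40}\right) + 113\right)} + \frac{11861}{43} = - \frac{40256}{60 \left(- \frac{1517}{280} + 113\right)} + \frac{11861}{43} = - \frac{40256}{60 \cdot \frac{30123}{280}} + \frac{11861}{43} = - \frac{40256}{\frac{90369}{14}} + \frac{11861}{43} = \left(-40256\right) \frac{14}{90369} + \frac{11861}{43} = - \frac{563584}{90369} + \frac{11861}{43} = \frac{1047632597}{3885867}$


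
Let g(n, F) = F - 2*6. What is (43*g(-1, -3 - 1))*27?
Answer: -18576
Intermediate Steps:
g(n, F) = -12 + F (g(n, F) = F - 12 = -12 + F)
(43*g(-1, -3 - 1))*27 = (43*(-12 + (-3 - 1)))*27 = (43*(-12 - 4))*27 = (43*(-16))*27 = -688*27 = -18576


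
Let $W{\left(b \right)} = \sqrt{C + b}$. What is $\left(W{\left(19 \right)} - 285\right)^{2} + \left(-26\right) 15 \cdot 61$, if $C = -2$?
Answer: $57452 - 570 \sqrt{17} \approx 55102.0$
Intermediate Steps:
$W{\left(b \right)} = \sqrt{-2 + b}$
$\left(W{\left(19 \right)} - 285\right)^{2} + \left(-26\right) 15 \cdot 61 = \left(\sqrt{-2 + 19} - 285\right)^{2} + \left(-26\right) 15 \cdot 61 = \left(\sqrt{17} - 285\right)^{2} - 23790 = \left(-285 + \sqrt{17}\right)^{2} - 23790 = -23790 + \left(-285 + \sqrt{17}\right)^{2}$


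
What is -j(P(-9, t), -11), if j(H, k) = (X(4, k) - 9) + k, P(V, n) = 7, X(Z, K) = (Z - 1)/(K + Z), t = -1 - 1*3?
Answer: 143/7 ≈ 20.429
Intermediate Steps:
t = -4 (t = -1 - 3 = -4)
X(Z, K) = (-1 + Z)/(K + Z)
j(H, k) = -9 + k + 3/(4 + k) (j(H, k) = ((-1 + 4)/(k + 4) - 9) + k = (3/(4 + k) - 9) + k = (-9 + 3/(4 + k)) + k = -9 + k + 3/(4 + k))
-j(P(-9, t), -11) = -(3 + (-9 - 11)*(4 - 11))/(4 - 11) = -(3 - 20*(-7))/(-7) = -(-1)*(3 + 140)/7 = -(-1)*143/7 = -1*(-143/7) = 143/7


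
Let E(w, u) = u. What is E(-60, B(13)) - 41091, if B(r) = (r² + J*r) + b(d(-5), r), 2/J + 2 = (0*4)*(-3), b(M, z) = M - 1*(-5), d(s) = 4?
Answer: -40926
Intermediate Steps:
b(M, z) = 5 + M (b(M, z) = M + 5 = 5 + M)
J = -1 (J = 2/(-2 + (0*4)*(-3)) = 2/(-2 + 0*(-3)) = 2/(-2 + 0) = 2/(-2) = 2*(-½) = -1)
B(r) = 9 + r² - r (B(r) = (r² - r) + (5 + 4) = (r² - r) + 9 = 9 + r² - r)
E(-60, B(13)) - 41091 = (9 + 13² - 1*13) - 41091 = (9 + 169 - 13) - 41091 = 165 - 41091 = -40926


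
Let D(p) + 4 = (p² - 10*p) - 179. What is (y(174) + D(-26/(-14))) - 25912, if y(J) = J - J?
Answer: -1279396/49 ≈ -26110.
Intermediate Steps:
D(p) = -183 + p² - 10*p (D(p) = -4 + ((p² - 10*p) - 179) = -4 + (-179 + p² - 10*p) = -183 + p² - 10*p)
y(J) = 0
(y(174) + D(-26/(-14))) - 25912 = (0 + (-183 + (-26/(-14))² - (-260)/(-14))) - 25912 = (0 + (-183 + (-26*(-1/14))² - (-260)*(-1)/14)) - 25912 = (0 + (-183 + (13/7)² - 10*13/7)) - 25912 = (0 + (-183 + 169/49 - 130/7)) - 25912 = (0 - 9708/49) - 25912 = -9708/49 - 25912 = -1279396/49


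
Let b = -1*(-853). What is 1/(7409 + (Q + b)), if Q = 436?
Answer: 1/8698 ≈ 0.00011497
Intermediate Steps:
b = 853
1/(7409 + (Q + b)) = 1/(7409 + (436 + 853)) = 1/(7409 + 1289) = 1/8698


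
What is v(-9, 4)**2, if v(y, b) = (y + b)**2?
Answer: 625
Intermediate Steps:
v(y, b) = (b + y)**2
v(-9, 4)**2 = ((4 - 9)**2)**2 = ((-5)**2)**2 = 25**2 = 625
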